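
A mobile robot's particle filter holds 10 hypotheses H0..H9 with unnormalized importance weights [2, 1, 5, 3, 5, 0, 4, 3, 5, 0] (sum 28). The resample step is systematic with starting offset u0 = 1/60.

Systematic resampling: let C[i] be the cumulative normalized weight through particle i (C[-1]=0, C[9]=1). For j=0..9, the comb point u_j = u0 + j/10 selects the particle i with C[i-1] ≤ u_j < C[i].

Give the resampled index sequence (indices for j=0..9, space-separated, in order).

0 2 2 3 4 4 6 7 7 8

C = [1/14, 3/28, 2/7, 11/28, 4/7, 4/7, 5/7, 23/28, 1, 1]
j=0: u_0=1/60 ∈ [0, 1/14) → index 0
j=1: u_1=7/60 ∈ [3/28, 2/7) → index 2
j=2: u_2=13/60 ∈ [3/28, 2/7) → index 2
j=3: u_3=19/60 ∈ [2/7, 11/28) → index 3
j=4: u_4=5/12 ∈ [11/28, 4/7) → index 4
j=5: u_5=31/60 ∈ [11/28, 4/7) → index 4
j=6: u_6=37/60 ∈ [4/7, 5/7) → index 6
j=7: u_7=43/60 ∈ [5/7, 23/28) → index 7
j=8: u_8=49/60 ∈ [5/7, 23/28) → index 7
j=9: u_9=11/12 ∈ [23/28, 1) → index 8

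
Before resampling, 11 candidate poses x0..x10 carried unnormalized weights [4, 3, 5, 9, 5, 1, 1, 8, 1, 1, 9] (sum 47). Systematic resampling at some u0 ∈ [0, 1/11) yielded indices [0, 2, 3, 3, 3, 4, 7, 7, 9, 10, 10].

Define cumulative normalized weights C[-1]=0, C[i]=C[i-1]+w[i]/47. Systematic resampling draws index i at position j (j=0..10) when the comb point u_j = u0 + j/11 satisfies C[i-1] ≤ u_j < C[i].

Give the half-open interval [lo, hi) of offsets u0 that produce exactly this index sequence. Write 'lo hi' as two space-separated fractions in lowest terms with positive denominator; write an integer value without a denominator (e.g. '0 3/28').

38/517 42/517

C = [4/47, 7/47, 12/47, 21/47, 26/47, 27/47, 28/47, 36/47, 37/47, 38/47, 1]
j=0 picked index 0: u0 ∈ [0, 4/47)
j=1 picked index 2: u0 ∈ [30/517, 85/517)
j=2 picked index 3: u0 ∈ [38/517, 137/517)
j=3 picked index 3: u0 ∈ [-9/517, 90/517)
j=4 picked index 3: u0 ∈ [-56/517, 43/517)
j=5 picked index 4: u0 ∈ [-4/517, 51/517)
j=6 picked index 7: u0 ∈ [26/517, 114/517)
j=7 picked index 7: u0 ∈ [-21/517, 67/517)
j=8 picked index 9: u0 ∈ [31/517, 42/517)
j=9 picked index 10: u0 ∈ [-5/517, 2/11)
j=10 picked index 10: u0 ∈ [-52/517, 1/11)
intersection: [38/517, 42/517)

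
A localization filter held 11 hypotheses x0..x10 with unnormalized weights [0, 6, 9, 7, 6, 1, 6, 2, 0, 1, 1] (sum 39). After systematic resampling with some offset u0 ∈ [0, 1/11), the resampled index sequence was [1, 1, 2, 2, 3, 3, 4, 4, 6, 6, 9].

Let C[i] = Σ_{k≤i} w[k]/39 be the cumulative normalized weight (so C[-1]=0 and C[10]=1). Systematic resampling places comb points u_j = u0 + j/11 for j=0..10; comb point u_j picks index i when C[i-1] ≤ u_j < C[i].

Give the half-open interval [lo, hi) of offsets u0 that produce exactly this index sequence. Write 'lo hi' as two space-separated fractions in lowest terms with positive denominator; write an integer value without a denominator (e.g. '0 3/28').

17/429 9/143

C = [0, 2/13, 5/13, 22/39, 28/39, 29/39, 35/39, 37/39, 37/39, 38/39, 1]
j=0 picked index 1: u0 ∈ [0, 2/13)
j=1 picked index 1: u0 ∈ [-1/11, 9/143)
j=2 picked index 2: u0 ∈ [-4/143, 29/143)
j=3 picked index 2: u0 ∈ [-17/143, 16/143)
j=4 picked index 3: u0 ∈ [3/143, 86/429)
j=5 picked index 3: u0 ∈ [-10/143, 47/429)
j=6 picked index 4: u0 ∈ [8/429, 74/429)
j=7 picked index 4: u0 ∈ [-31/429, 35/429)
j=8 picked index 6: u0 ∈ [7/429, 73/429)
j=9 picked index 6: u0 ∈ [-32/429, 34/429)
j=10 picked index 9: u0 ∈ [17/429, 28/429)
intersection: [17/429, 9/143)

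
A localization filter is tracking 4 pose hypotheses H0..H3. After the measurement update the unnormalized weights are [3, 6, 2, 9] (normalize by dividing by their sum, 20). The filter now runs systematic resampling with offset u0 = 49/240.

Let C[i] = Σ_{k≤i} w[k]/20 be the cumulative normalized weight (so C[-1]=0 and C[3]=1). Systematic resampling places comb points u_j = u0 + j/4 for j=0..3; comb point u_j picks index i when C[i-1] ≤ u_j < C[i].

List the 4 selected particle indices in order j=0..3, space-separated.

C = [3/20, 9/20, 11/20, 1]
j=0: u_0=49/240 ∈ [3/20, 9/20) → index 1
j=1: u_1=109/240 ∈ [9/20, 11/20) → index 2
j=2: u_2=169/240 ∈ [11/20, 1) → index 3
j=3: u_3=229/240 ∈ [11/20, 1) → index 3

1 2 3 3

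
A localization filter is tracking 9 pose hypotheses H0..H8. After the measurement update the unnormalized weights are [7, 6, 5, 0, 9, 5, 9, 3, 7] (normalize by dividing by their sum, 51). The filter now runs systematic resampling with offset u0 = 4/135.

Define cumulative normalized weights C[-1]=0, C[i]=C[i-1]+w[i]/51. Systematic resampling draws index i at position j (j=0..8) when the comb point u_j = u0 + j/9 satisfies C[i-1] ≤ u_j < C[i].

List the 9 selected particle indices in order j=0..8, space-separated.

C = [7/51, 13/51, 6/17, 6/17, 9/17, 32/51, 41/51, 44/51, 1]
j=0: u_0=4/135 ∈ [0, 7/51) → index 0
j=1: u_1=19/135 ∈ [7/51, 13/51) → index 1
j=2: u_2=34/135 ∈ [7/51, 13/51) → index 1
j=3: u_3=49/135 ∈ [6/17, 9/17) → index 4
j=4: u_4=64/135 ∈ [6/17, 9/17) → index 4
j=5: u_5=79/135 ∈ [9/17, 32/51) → index 5
j=6: u_6=94/135 ∈ [32/51, 41/51) → index 6
j=7: u_7=109/135 ∈ [41/51, 44/51) → index 7
j=8: u_8=124/135 ∈ [44/51, 1) → index 8

0 1 1 4 4 5 6 7 8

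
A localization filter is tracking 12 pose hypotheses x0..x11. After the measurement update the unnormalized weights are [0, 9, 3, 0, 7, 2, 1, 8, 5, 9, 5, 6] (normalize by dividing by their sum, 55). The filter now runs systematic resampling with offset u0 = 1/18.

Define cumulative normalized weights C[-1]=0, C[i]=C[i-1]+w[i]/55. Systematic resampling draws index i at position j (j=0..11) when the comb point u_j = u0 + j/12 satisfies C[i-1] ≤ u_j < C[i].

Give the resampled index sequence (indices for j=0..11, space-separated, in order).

C = [0, 9/55, 12/55, 12/55, 19/55, 21/55, 2/5, 6/11, 7/11, 4/5, 49/55, 1]
j=0: u_0=1/18 ∈ [0, 9/55) → index 1
j=1: u_1=5/36 ∈ [0, 9/55) → index 1
j=2: u_2=2/9 ∈ [12/55, 19/55) → index 4
j=3: u_3=11/36 ∈ [12/55, 19/55) → index 4
j=4: u_4=7/18 ∈ [21/55, 2/5) → index 6
j=5: u_5=17/36 ∈ [2/5, 6/11) → index 7
j=6: u_6=5/9 ∈ [6/11, 7/11) → index 8
j=7: u_7=23/36 ∈ [7/11, 4/5) → index 9
j=8: u_8=13/18 ∈ [7/11, 4/5) → index 9
j=9: u_9=29/36 ∈ [4/5, 49/55) → index 10
j=10: u_10=8/9 ∈ [4/5, 49/55) → index 10
j=11: u_11=35/36 ∈ [49/55, 1) → index 11

1 1 4 4 6 7 8 9 9 10 10 11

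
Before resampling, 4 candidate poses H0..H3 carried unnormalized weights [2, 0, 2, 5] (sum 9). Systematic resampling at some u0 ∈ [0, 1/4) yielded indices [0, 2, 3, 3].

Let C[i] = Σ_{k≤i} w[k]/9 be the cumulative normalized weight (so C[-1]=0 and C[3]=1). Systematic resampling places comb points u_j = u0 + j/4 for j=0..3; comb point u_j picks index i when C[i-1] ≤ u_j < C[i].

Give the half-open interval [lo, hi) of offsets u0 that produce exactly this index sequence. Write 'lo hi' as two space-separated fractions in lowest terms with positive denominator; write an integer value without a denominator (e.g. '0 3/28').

0 7/36

C = [2/9, 2/9, 4/9, 1]
j=0 picked index 0: u0 ∈ [0, 2/9)
j=1 picked index 2: u0 ∈ [-1/36, 7/36)
j=2 picked index 3: u0 ∈ [-1/18, 1/2)
j=3 picked index 3: u0 ∈ [-11/36, 1/4)
intersection: [0, 7/36)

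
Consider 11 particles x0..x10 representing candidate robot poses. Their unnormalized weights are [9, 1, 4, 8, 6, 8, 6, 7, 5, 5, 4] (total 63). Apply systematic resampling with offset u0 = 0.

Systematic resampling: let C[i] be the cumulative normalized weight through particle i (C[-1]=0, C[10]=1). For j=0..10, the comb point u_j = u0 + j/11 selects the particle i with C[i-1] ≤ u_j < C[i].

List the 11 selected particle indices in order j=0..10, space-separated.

C = [1/7, 10/63, 2/9, 22/63, 4/9, 4/7, 2/3, 7/9, 6/7, 59/63, 1]
j=0: u_0=0 ∈ [0, 1/7) → index 0
j=1: u_1=1/11 ∈ [0, 1/7) → index 0
j=2: u_2=2/11 ∈ [10/63, 2/9) → index 2
j=3: u_3=3/11 ∈ [2/9, 22/63) → index 3
j=4: u_4=4/11 ∈ [22/63, 4/9) → index 4
j=5: u_5=5/11 ∈ [4/9, 4/7) → index 5
j=6: u_6=6/11 ∈ [4/9, 4/7) → index 5
j=7: u_7=7/11 ∈ [4/7, 2/3) → index 6
j=8: u_8=8/11 ∈ [2/3, 7/9) → index 7
j=9: u_9=9/11 ∈ [7/9, 6/7) → index 8
j=10: u_10=10/11 ∈ [6/7, 59/63) → index 9

0 0 2 3 4 5 5 6 7 8 9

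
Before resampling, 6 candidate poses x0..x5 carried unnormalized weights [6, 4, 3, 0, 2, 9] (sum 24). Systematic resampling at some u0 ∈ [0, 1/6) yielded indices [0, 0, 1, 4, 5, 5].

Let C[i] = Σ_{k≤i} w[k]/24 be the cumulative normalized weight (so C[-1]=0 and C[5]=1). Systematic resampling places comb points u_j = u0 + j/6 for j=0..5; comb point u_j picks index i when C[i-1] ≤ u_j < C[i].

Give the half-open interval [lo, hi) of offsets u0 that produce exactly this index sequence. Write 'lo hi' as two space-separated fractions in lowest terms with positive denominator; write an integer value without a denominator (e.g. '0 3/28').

1/24 1/12

C = [1/4, 5/12, 13/24, 13/24, 5/8, 1]
j=0 picked index 0: u0 ∈ [0, 1/4)
j=1 picked index 0: u0 ∈ [-1/6, 1/12)
j=2 picked index 1: u0 ∈ [-1/12, 1/12)
j=3 picked index 4: u0 ∈ [1/24, 1/8)
j=4 picked index 5: u0 ∈ [-1/24, 1/3)
j=5 picked index 5: u0 ∈ [-5/24, 1/6)
intersection: [1/24, 1/12)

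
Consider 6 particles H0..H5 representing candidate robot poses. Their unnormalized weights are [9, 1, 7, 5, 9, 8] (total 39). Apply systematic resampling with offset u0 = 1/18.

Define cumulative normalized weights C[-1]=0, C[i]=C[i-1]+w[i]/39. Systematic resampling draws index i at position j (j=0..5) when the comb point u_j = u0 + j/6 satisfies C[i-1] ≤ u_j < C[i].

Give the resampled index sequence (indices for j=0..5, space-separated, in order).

0 0 2 3 4 5

C = [3/13, 10/39, 17/39, 22/39, 31/39, 1]
j=0: u_0=1/18 ∈ [0, 3/13) → index 0
j=1: u_1=2/9 ∈ [0, 3/13) → index 0
j=2: u_2=7/18 ∈ [10/39, 17/39) → index 2
j=3: u_3=5/9 ∈ [17/39, 22/39) → index 3
j=4: u_4=13/18 ∈ [22/39, 31/39) → index 4
j=5: u_5=8/9 ∈ [31/39, 1) → index 5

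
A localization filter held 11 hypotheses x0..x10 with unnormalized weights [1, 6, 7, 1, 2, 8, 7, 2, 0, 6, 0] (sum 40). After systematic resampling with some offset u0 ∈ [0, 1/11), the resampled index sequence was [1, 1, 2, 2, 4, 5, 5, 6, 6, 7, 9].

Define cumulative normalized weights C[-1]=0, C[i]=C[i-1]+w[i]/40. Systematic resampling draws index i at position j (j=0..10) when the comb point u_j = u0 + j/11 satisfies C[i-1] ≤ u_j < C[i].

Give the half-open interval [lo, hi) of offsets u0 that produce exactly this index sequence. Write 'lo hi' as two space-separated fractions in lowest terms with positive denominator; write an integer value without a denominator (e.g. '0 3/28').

C = [1/40, 7/40, 7/20, 3/8, 17/40, 5/8, 4/5, 17/20, 17/20, 1, 1]
j=0 picked index 1: u0 ∈ [1/40, 7/40)
j=1 picked index 1: u0 ∈ [-29/440, 37/440)
j=2 picked index 2: u0 ∈ [-3/440, 37/220)
j=3 picked index 2: u0 ∈ [-43/440, 17/220)
j=4 picked index 4: u0 ∈ [1/88, 27/440)
j=5 picked index 5: u0 ∈ [-13/440, 15/88)
j=6 picked index 5: u0 ∈ [-53/440, 7/88)
j=7 picked index 6: u0 ∈ [-1/88, 9/55)
j=8 picked index 6: u0 ∈ [-9/88, 4/55)
j=9 picked index 7: u0 ∈ [-1/55, 7/220)
j=10 picked index 9: u0 ∈ [-13/220, 1/11)
intersection: [1/40, 7/220)

1/40 7/220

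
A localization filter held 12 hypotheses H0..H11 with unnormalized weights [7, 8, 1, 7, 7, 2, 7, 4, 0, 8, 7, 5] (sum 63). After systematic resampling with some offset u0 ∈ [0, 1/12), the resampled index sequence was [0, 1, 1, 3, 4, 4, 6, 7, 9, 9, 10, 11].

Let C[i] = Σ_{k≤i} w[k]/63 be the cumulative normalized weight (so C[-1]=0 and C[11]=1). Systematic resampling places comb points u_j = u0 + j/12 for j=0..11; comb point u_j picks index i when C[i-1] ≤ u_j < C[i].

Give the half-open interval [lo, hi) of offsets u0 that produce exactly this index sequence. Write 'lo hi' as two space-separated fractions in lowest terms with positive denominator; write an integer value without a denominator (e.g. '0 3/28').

C = [1/9, 5/21, 16/63, 23/63, 10/21, 32/63, 13/21, 43/63, 43/63, 17/21, 58/63, 1]
j=0 picked index 0: u0 ∈ [0, 1/9)
j=1 picked index 1: u0 ∈ [1/36, 13/84)
j=2 picked index 1: u0 ∈ [-1/18, 1/14)
j=3 picked index 3: u0 ∈ [1/252, 29/252)
j=4 picked index 4: u0 ∈ [2/63, 1/7)
j=5 picked index 4: u0 ∈ [-13/252, 5/84)
j=6 picked index 6: u0 ∈ [1/126, 5/42)
j=7 picked index 7: u0 ∈ [1/28, 25/252)
j=8 picked index 9: u0 ∈ [1/63, 1/7)
j=9 picked index 9: u0 ∈ [-17/252, 5/84)
j=10 picked index 10: u0 ∈ [-1/42, 11/126)
j=11 picked index 11: u0 ∈ [1/252, 1/12)
intersection: [1/28, 5/84)

1/28 5/84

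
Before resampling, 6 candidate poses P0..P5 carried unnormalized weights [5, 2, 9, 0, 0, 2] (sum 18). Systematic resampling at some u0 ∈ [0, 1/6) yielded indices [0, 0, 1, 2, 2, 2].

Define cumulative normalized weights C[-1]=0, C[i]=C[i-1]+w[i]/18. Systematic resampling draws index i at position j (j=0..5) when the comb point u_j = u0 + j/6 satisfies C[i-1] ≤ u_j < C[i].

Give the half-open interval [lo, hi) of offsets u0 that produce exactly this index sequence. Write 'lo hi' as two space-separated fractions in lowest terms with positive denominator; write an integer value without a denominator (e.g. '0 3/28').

C = [5/18, 7/18, 8/9, 8/9, 8/9, 1]
j=0 picked index 0: u0 ∈ [0, 5/18)
j=1 picked index 0: u0 ∈ [-1/6, 1/9)
j=2 picked index 1: u0 ∈ [-1/18, 1/18)
j=3 picked index 2: u0 ∈ [-1/9, 7/18)
j=4 picked index 2: u0 ∈ [-5/18, 2/9)
j=5 picked index 2: u0 ∈ [-4/9, 1/18)
intersection: [0, 1/18)

0 1/18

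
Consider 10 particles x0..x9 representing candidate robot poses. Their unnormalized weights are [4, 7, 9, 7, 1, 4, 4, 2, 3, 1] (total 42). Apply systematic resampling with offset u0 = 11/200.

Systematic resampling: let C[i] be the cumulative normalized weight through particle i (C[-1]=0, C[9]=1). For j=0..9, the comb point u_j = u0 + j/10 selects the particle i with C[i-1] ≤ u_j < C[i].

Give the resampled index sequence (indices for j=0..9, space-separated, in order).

C = [2/21, 11/42, 10/21, 9/14, 2/3, 16/21, 6/7, 19/21, 41/42, 1]
j=0: u_0=11/200 ∈ [0, 2/21) → index 0
j=1: u_1=31/200 ∈ [2/21, 11/42) → index 1
j=2: u_2=51/200 ∈ [2/21, 11/42) → index 1
j=3: u_3=71/200 ∈ [11/42, 10/21) → index 2
j=4: u_4=91/200 ∈ [11/42, 10/21) → index 2
j=5: u_5=111/200 ∈ [10/21, 9/14) → index 3
j=6: u_6=131/200 ∈ [9/14, 2/3) → index 4
j=7: u_7=151/200 ∈ [2/3, 16/21) → index 5
j=8: u_8=171/200 ∈ [16/21, 6/7) → index 6
j=9: u_9=191/200 ∈ [19/21, 41/42) → index 8

0 1 1 2 2 3 4 5 6 8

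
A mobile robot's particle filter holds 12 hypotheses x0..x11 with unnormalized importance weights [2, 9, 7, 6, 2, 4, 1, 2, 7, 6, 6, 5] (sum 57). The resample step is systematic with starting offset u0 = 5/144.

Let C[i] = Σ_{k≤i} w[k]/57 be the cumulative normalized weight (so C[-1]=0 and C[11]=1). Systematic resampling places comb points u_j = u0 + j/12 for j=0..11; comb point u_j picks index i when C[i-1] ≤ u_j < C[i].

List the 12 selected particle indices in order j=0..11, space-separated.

0 1 2 2 3 4 6 8 8 9 10 11

C = [2/57, 11/57, 6/19, 8/19, 26/57, 10/19, 31/57, 11/19, 40/57, 46/57, 52/57, 1]
j=0: u_0=5/144 ∈ [0, 2/57) → index 0
j=1: u_1=17/144 ∈ [2/57, 11/57) → index 1
j=2: u_2=29/144 ∈ [11/57, 6/19) → index 2
j=3: u_3=41/144 ∈ [11/57, 6/19) → index 2
j=4: u_4=53/144 ∈ [6/19, 8/19) → index 3
j=5: u_5=65/144 ∈ [8/19, 26/57) → index 4
j=6: u_6=77/144 ∈ [10/19, 31/57) → index 6
j=7: u_7=89/144 ∈ [11/19, 40/57) → index 8
j=8: u_8=101/144 ∈ [11/19, 40/57) → index 8
j=9: u_9=113/144 ∈ [40/57, 46/57) → index 9
j=10: u_10=125/144 ∈ [46/57, 52/57) → index 10
j=11: u_11=137/144 ∈ [52/57, 1) → index 11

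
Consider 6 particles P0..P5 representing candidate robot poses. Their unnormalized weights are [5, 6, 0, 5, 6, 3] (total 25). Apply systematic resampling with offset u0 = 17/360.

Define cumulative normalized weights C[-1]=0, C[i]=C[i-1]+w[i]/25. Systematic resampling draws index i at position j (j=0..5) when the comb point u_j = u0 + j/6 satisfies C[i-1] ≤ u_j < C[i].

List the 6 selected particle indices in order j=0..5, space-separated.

0 1 1 3 4 5

C = [1/5, 11/25, 11/25, 16/25, 22/25, 1]
j=0: u_0=17/360 ∈ [0, 1/5) → index 0
j=1: u_1=77/360 ∈ [1/5, 11/25) → index 1
j=2: u_2=137/360 ∈ [1/5, 11/25) → index 1
j=3: u_3=197/360 ∈ [11/25, 16/25) → index 3
j=4: u_4=257/360 ∈ [16/25, 22/25) → index 4
j=5: u_5=317/360 ∈ [22/25, 1) → index 5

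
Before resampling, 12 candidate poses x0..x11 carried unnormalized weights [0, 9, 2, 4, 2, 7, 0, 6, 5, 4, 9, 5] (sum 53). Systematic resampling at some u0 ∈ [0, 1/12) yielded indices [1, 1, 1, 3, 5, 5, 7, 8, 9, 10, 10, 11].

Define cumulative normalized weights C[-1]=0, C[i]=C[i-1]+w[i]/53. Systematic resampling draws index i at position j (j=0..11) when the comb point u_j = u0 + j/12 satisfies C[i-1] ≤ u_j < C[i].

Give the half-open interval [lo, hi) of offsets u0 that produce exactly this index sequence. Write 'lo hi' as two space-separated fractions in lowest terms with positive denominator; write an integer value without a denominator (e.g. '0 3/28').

0 1/318

C = [0, 9/53, 11/53, 15/53, 17/53, 24/53, 24/53, 30/53, 35/53, 39/53, 48/53, 1]
j=0 picked index 1: u0 ∈ [0, 9/53)
j=1 picked index 1: u0 ∈ [-1/12, 55/636)
j=2 picked index 1: u0 ∈ [-1/6, 1/318)
j=3 picked index 3: u0 ∈ [-9/212, 7/212)
j=4 picked index 5: u0 ∈ [-2/159, 19/159)
j=5 picked index 5: u0 ∈ [-61/636, 23/636)
j=6 picked index 7: u0 ∈ [-5/106, 7/106)
j=7 picked index 8: u0 ∈ [-11/636, 49/636)
j=8 picked index 9: u0 ∈ [-1/159, 11/159)
j=9 picked index 10: u0 ∈ [-3/212, 33/212)
j=10 picked index 10: u0 ∈ [-31/318, 23/318)
j=11 picked index 11: u0 ∈ [-7/636, 1/12)
intersection: [0, 1/318)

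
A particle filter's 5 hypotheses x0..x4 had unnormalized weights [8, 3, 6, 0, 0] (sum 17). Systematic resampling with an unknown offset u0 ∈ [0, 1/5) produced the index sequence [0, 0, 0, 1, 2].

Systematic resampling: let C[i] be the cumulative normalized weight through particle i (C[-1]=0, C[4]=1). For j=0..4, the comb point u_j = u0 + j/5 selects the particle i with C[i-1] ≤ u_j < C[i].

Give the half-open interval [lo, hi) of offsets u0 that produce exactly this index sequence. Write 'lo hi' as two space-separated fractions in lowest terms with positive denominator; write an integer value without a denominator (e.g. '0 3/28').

C = [8/17, 11/17, 1, 1, 1]
j=0 picked index 0: u0 ∈ [0, 8/17)
j=1 picked index 0: u0 ∈ [-1/5, 23/85)
j=2 picked index 0: u0 ∈ [-2/5, 6/85)
j=3 picked index 1: u0 ∈ [-11/85, 4/85)
j=4 picked index 2: u0 ∈ [-13/85, 1/5)
intersection: [0, 4/85)

0 4/85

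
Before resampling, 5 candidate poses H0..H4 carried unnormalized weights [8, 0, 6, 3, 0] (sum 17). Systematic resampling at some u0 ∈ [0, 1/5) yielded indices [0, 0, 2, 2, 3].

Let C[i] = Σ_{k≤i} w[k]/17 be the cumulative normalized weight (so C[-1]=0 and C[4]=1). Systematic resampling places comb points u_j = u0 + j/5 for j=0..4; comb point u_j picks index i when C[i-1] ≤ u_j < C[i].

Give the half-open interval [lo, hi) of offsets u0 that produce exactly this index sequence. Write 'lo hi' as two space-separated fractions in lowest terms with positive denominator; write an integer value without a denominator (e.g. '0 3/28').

C = [8/17, 8/17, 14/17, 1, 1]
j=0 picked index 0: u0 ∈ [0, 8/17)
j=1 picked index 0: u0 ∈ [-1/5, 23/85)
j=2 picked index 2: u0 ∈ [6/85, 36/85)
j=3 picked index 2: u0 ∈ [-11/85, 19/85)
j=4 picked index 3: u0 ∈ [2/85, 1/5)
intersection: [6/85, 1/5)

6/85 1/5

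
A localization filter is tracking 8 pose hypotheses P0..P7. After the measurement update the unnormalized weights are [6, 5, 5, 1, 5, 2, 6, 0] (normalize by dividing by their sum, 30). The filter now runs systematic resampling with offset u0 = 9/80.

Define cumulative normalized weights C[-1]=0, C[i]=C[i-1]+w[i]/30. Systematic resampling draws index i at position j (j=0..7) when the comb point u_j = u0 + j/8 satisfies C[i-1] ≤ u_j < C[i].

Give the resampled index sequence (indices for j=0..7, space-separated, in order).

C = [1/5, 11/30, 8/15, 17/30, 11/15, 4/5, 1, 1]
j=0: u_0=9/80 ∈ [0, 1/5) → index 0
j=1: u_1=19/80 ∈ [1/5, 11/30) → index 1
j=2: u_2=29/80 ∈ [1/5, 11/30) → index 1
j=3: u_3=39/80 ∈ [11/30, 8/15) → index 2
j=4: u_4=49/80 ∈ [17/30, 11/15) → index 4
j=5: u_5=59/80 ∈ [11/15, 4/5) → index 5
j=6: u_6=69/80 ∈ [4/5, 1) → index 6
j=7: u_7=79/80 ∈ [4/5, 1) → index 6

0 1 1 2 4 5 6 6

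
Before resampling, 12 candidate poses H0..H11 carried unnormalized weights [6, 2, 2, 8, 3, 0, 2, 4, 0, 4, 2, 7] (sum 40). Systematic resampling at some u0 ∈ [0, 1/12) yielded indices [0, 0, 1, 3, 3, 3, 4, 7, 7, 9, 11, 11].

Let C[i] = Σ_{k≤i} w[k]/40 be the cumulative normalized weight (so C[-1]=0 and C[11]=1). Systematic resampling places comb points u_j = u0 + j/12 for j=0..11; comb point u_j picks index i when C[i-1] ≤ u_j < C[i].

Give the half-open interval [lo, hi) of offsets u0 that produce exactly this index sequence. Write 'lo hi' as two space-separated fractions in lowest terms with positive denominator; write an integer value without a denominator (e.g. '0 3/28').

0 1/120

C = [3/20, 1/5, 1/4, 9/20, 21/40, 21/40, 23/40, 27/40, 27/40, 31/40, 33/40, 1]
j=0 picked index 0: u0 ∈ [0, 3/20)
j=1 picked index 0: u0 ∈ [-1/12, 1/15)
j=2 picked index 1: u0 ∈ [-1/60, 1/30)
j=3 picked index 3: u0 ∈ [0, 1/5)
j=4 picked index 3: u0 ∈ [-1/12, 7/60)
j=5 picked index 3: u0 ∈ [-1/6, 1/30)
j=6 picked index 4: u0 ∈ [-1/20, 1/40)
j=7 picked index 7: u0 ∈ [-1/120, 11/120)
j=8 picked index 7: u0 ∈ [-11/120, 1/120)
j=9 picked index 9: u0 ∈ [-3/40, 1/40)
j=10 picked index 11: u0 ∈ [-1/120, 1/6)
j=11 picked index 11: u0 ∈ [-11/120, 1/12)
intersection: [0, 1/120)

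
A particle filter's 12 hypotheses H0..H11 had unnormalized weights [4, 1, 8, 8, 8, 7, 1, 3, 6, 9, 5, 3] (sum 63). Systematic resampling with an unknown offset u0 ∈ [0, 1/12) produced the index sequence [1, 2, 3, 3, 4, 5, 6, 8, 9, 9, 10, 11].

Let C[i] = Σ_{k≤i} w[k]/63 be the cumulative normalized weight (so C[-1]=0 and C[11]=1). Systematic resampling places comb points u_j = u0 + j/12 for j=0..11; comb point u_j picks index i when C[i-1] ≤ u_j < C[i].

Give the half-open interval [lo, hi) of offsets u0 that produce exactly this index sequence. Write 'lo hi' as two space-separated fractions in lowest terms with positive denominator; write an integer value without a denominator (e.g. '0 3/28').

C = [4/63, 5/63, 13/63, 1/3, 29/63, 4/7, 37/63, 40/63, 46/63, 55/63, 20/21, 1]
j=0 picked index 1: u0 ∈ [4/63, 5/63)
j=1 picked index 2: u0 ∈ [-1/252, 31/252)
j=2 picked index 3: u0 ∈ [5/126, 1/6)
j=3 picked index 3: u0 ∈ [-11/252, 1/12)
j=4 picked index 4: u0 ∈ [0, 8/63)
j=5 picked index 5: u0 ∈ [11/252, 13/84)
j=6 picked index 6: u0 ∈ [1/14, 11/126)
j=7 picked index 8: u0 ∈ [13/252, 37/252)
j=8 picked index 9: u0 ∈ [4/63, 13/63)
j=9 picked index 9: u0 ∈ [-5/252, 31/252)
j=10 picked index 10: u0 ∈ [5/126, 5/42)
j=11 picked index 11: u0 ∈ [1/28, 1/12)
intersection: [1/14, 5/63)

1/14 5/63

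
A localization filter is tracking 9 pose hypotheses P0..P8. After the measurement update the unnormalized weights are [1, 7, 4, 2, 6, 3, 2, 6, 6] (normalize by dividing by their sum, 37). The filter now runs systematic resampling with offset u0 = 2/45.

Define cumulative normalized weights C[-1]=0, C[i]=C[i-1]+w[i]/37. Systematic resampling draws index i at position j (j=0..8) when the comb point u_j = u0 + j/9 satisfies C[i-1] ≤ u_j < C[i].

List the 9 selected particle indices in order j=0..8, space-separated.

1 1 2 3 4 5 7 7 8

C = [1/37, 8/37, 12/37, 14/37, 20/37, 23/37, 25/37, 31/37, 1]
j=0: u_0=2/45 ∈ [1/37, 8/37) → index 1
j=1: u_1=7/45 ∈ [1/37, 8/37) → index 1
j=2: u_2=4/15 ∈ [8/37, 12/37) → index 2
j=3: u_3=17/45 ∈ [12/37, 14/37) → index 3
j=4: u_4=22/45 ∈ [14/37, 20/37) → index 4
j=5: u_5=3/5 ∈ [20/37, 23/37) → index 5
j=6: u_6=32/45 ∈ [25/37, 31/37) → index 7
j=7: u_7=37/45 ∈ [25/37, 31/37) → index 7
j=8: u_8=14/15 ∈ [31/37, 1) → index 8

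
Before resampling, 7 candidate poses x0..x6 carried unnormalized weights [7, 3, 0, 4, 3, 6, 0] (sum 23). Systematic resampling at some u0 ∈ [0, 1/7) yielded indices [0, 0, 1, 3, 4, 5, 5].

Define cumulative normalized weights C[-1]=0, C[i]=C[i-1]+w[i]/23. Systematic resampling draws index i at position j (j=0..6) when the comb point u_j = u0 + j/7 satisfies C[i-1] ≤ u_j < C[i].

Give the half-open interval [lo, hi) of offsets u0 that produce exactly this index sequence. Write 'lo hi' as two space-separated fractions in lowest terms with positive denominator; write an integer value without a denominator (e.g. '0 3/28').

C = [7/23, 10/23, 10/23, 14/23, 17/23, 1, 1]
j=0 picked index 0: u0 ∈ [0, 7/23)
j=1 picked index 0: u0 ∈ [-1/7, 26/161)
j=2 picked index 1: u0 ∈ [3/161, 24/161)
j=3 picked index 3: u0 ∈ [1/161, 29/161)
j=4 picked index 4: u0 ∈ [6/161, 27/161)
j=5 picked index 5: u0 ∈ [4/161, 2/7)
j=6 picked index 5: u0 ∈ [-19/161, 1/7)
intersection: [6/161, 1/7)

6/161 1/7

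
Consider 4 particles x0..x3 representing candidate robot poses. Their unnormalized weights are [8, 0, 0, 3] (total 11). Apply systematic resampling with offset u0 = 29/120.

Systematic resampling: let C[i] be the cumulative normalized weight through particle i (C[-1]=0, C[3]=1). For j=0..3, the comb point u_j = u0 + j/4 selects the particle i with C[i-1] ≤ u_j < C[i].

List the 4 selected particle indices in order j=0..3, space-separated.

0 0 3 3

C = [8/11, 8/11, 8/11, 1]
j=0: u_0=29/120 ∈ [0, 8/11) → index 0
j=1: u_1=59/120 ∈ [0, 8/11) → index 0
j=2: u_2=89/120 ∈ [8/11, 1) → index 3
j=3: u_3=119/120 ∈ [8/11, 1) → index 3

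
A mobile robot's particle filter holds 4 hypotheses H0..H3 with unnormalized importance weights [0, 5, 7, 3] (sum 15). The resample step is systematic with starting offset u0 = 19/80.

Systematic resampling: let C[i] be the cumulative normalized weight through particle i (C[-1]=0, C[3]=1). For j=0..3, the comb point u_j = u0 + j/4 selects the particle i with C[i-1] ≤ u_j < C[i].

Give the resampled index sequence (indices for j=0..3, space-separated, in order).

C = [0, 1/3, 4/5, 1]
j=0: u_0=19/80 ∈ [0, 1/3) → index 1
j=1: u_1=39/80 ∈ [1/3, 4/5) → index 2
j=2: u_2=59/80 ∈ [1/3, 4/5) → index 2
j=3: u_3=79/80 ∈ [4/5, 1) → index 3

1 2 2 3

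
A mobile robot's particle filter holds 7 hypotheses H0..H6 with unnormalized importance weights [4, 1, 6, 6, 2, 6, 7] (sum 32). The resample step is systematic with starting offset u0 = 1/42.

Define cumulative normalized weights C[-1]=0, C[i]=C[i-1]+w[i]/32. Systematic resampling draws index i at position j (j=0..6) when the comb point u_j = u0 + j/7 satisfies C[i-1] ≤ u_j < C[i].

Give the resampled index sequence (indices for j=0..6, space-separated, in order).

C = [1/8, 5/32, 11/32, 17/32, 19/32, 25/32, 1]
j=0: u_0=1/42 ∈ [0, 1/8) → index 0
j=1: u_1=1/6 ∈ [5/32, 11/32) → index 2
j=2: u_2=13/42 ∈ [5/32, 11/32) → index 2
j=3: u_3=19/42 ∈ [11/32, 17/32) → index 3
j=4: u_4=25/42 ∈ [19/32, 25/32) → index 5
j=5: u_5=31/42 ∈ [19/32, 25/32) → index 5
j=6: u_6=37/42 ∈ [25/32, 1) → index 6

0 2 2 3 5 5 6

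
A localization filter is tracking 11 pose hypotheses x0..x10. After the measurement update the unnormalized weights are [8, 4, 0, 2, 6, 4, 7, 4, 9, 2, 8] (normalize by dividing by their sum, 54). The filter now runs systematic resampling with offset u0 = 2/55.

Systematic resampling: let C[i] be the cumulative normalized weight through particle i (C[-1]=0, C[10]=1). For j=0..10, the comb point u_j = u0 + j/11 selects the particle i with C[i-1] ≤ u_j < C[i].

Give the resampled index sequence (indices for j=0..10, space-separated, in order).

0 0 1 4 5 6 7 8 8 10 10

C = [4/27, 2/9, 2/9, 7/27, 10/27, 4/9, 31/54, 35/54, 22/27, 23/27, 1]
j=0: u_0=2/55 ∈ [0, 4/27) → index 0
j=1: u_1=7/55 ∈ [0, 4/27) → index 0
j=2: u_2=12/55 ∈ [4/27, 2/9) → index 1
j=3: u_3=17/55 ∈ [7/27, 10/27) → index 4
j=4: u_4=2/5 ∈ [10/27, 4/9) → index 5
j=5: u_5=27/55 ∈ [4/9, 31/54) → index 6
j=6: u_6=32/55 ∈ [31/54, 35/54) → index 7
j=7: u_7=37/55 ∈ [35/54, 22/27) → index 8
j=8: u_8=42/55 ∈ [35/54, 22/27) → index 8
j=9: u_9=47/55 ∈ [23/27, 1) → index 10
j=10: u_10=52/55 ∈ [23/27, 1) → index 10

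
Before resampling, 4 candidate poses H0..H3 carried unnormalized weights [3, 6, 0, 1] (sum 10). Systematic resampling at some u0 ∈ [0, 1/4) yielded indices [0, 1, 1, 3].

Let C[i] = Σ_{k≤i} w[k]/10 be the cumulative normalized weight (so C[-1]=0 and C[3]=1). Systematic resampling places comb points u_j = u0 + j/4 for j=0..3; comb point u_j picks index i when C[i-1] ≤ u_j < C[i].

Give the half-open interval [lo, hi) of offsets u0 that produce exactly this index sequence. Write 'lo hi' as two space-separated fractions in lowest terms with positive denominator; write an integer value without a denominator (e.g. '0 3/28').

C = [3/10, 9/10, 9/10, 1]
j=0 picked index 0: u0 ∈ [0, 3/10)
j=1 picked index 1: u0 ∈ [1/20, 13/20)
j=2 picked index 1: u0 ∈ [-1/5, 2/5)
j=3 picked index 3: u0 ∈ [3/20, 1/4)
intersection: [3/20, 1/4)

3/20 1/4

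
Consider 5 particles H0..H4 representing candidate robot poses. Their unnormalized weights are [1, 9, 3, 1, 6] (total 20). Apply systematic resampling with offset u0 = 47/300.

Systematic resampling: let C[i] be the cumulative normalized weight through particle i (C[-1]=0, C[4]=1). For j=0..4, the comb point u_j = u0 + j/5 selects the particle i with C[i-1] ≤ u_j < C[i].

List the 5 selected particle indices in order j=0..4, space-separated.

C = [1/20, 1/2, 13/20, 7/10, 1]
j=0: u_0=47/300 ∈ [1/20, 1/2) → index 1
j=1: u_1=107/300 ∈ [1/20, 1/2) → index 1
j=2: u_2=167/300 ∈ [1/2, 13/20) → index 2
j=3: u_3=227/300 ∈ [7/10, 1) → index 4
j=4: u_4=287/300 ∈ [7/10, 1) → index 4

1 1 2 4 4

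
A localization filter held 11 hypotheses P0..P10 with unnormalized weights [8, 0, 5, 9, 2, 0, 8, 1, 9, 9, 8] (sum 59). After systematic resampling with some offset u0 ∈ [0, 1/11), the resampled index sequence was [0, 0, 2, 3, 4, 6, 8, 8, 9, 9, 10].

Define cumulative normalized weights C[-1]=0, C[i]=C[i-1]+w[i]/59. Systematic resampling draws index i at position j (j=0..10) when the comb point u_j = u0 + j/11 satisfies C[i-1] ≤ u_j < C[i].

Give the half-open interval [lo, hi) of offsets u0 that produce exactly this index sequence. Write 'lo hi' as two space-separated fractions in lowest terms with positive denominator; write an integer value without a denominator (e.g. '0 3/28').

C = [8/59, 8/59, 13/59, 22/59, 24/59, 24/59, 32/59, 33/59, 42/59, 51/59, 1]
j=0 picked index 0: u0 ∈ [0, 8/59)
j=1 picked index 0: u0 ∈ [-1/11, 29/649)
j=2 picked index 2: u0 ∈ [-30/649, 25/649)
j=3 picked index 3: u0 ∈ [-34/649, 65/649)
j=4 picked index 4: u0 ∈ [6/649, 28/649)
j=5 picked index 6: u0 ∈ [-31/649, 57/649)
j=6 picked index 8: u0 ∈ [9/649, 108/649)
j=7 picked index 8: u0 ∈ [-50/649, 49/649)
j=8 picked index 9: u0 ∈ [-10/649, 89/649)
j=9 picked index 9: u0 ∈ [-69/649, 30/649)
j=10 picked index 10: u0 ∈ [-29/649, 1/11)
intersection: [9/649, 25/649)

9/649 25/649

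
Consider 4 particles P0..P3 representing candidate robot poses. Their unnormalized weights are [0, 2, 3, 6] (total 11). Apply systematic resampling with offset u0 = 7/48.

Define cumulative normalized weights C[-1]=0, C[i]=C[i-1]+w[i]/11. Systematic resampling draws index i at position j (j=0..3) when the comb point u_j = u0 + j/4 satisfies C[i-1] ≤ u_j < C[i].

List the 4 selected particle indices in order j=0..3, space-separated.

C = [0, 2/11, 5/11, 1]
j=0: u_0=7/48 ∈ [0, 2/11) → index 1
j=1: u_1=19/48 ∈ [2/11, 5/11) → index 2
j=2: u_2=31/48 ∈ [5/11, 1) → index 3
j=3: u_3=43/48 ∈ [5/11, 1) → index 3

1 2 3 3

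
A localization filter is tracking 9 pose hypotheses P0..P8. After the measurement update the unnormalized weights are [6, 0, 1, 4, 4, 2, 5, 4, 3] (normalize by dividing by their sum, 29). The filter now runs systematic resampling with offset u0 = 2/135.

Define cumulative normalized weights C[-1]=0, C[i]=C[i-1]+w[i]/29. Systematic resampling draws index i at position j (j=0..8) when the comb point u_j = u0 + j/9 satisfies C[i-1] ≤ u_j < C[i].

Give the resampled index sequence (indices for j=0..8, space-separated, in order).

C = [6/29, 6/29, 7/29, 11/29, 15/29, 17/29, 22/29, 26/29, 1]
j=0: u_0=2/135 ∈ [0, 6/29) → index 0
j=1: u_1=17/135 ∈ [0, 6/29) → index 0
j=2: u_2=32/135 ∈ [6/29, 7/29) → index 2
j=3: u_3=47/135 ∈ [7/29, 11/29) → index 3
j=4: u_4=62/135 ∈ [11/29, 15/29) → index 4
j=5: u_5=77/135 ∈ [15/29, 17/29) → index 5
j=6: u_6=92/135 ∈ [17/29, 22/29) → index 6
j=7: u_7=107/135 ∈ [22/29, 26/29) → index 7
j=8: u_8=122/135 ∈ [26/29, 1) → index 8

0 0 2 3 4 5 6 7 8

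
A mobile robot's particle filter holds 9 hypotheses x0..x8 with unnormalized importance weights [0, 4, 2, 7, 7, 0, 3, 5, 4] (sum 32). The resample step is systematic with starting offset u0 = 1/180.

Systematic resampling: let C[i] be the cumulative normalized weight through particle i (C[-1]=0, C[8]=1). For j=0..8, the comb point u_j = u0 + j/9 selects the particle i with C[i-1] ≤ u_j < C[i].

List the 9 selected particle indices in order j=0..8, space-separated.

C = [0, 1/8, 3/16, 13/32, 5/8, 5/8, 23/32, 7/8, 1]
j=0: u_0=1/180 ∈ [0, 1/8) → index 1
j=1: u_1=7/60 ∈ [0, 1/8) → index 1
j=2: u_2=41/180 ∈ [3/16, 13/32) → index 3
j=3: u_3=61/180 ∈ [3/16, 13/32) → index 3
j=4: u_4=9/20 ∈ [13/32, 5/8) → index 4
j=5: u_5=101/180 ∈ [13/32, 5/8) → index 4
j=6: u_6=121/180 ∈ [5/8, 23/32) → index 6
j=7: u_7=47/60 ∈ [23/32, 7/8) → index 7
j=8: u_8=161/180 ∈ [7/8, 1) → index 8

1 1 3 3 4 4 6 7 8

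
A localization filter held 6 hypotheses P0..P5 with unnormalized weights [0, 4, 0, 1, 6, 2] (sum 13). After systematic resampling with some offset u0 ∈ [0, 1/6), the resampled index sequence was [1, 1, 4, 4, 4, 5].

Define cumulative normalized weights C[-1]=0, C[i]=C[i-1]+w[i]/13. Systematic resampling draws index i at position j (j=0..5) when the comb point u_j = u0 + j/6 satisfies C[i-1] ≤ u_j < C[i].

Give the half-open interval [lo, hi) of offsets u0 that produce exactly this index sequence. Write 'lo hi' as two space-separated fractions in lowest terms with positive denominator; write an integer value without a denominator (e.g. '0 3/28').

2/39 11/78

C = [0, 4/13, 4/13, 5/13, 11/13, 1]
j=0 picked index 1: u0 ∈ [0, 4/13)
j=1 picked index 1: u0 ∈ [-1/6, 11/78)
j=2 picked index 4: u0 ∈ [2/39, 20/39)
j=3 picked index 4: u0 ∈ [-3/26, 9/26)
j=4 picked index 4: u0 ∈ [-11/39, 7/39)
j=5 picked index 5: u0 ∈ [1/78, 1/6)
intersection: [2/39, 11/78)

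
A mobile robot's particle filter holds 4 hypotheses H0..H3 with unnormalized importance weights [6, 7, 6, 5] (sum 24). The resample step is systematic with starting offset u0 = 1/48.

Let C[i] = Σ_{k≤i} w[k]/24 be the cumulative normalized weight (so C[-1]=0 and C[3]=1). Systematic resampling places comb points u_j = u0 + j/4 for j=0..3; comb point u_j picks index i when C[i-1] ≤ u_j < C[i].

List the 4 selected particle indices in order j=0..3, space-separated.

C = [1/4, 13/24, 19/24, 1]
j=0: u_0=1/48 ∈ [0, 1/4) → index 0
j=1: u_1=13/48 ∈ [1/4, 13/24) → index 1
j=2: u_2=25/48 ∈ [1/4, 13/24) → index 1
j=3: u_3=37/48 ∈ [13/24, 19/24) → index 2

0 1 1 2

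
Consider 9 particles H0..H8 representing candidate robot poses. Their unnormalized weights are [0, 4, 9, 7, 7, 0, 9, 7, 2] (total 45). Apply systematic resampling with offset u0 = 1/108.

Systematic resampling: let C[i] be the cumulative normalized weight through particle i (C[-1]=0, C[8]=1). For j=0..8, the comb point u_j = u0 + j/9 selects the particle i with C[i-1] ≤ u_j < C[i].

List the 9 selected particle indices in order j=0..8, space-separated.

C = [0, 4/45, 13/45, 4/9, 3/5, 3/5, 4/5, 43/45, 1]
j=0: u_0=1/108 ∈ [0, 4/45) → index 1
j=1: u_1=13/108 ∈ [4/45, 13/45) → index 2
j=2: u_2=25/108 ∈ [4/45, 13/45) → index 2
j=3: u_3=37/108 ∈ [13/45, 4/9) → index 3
j=4: u_4=49/108 ∈ [4/9, 3/5) → index 4
j=5: u_5=61/108 ∈ [4/9, 3/5) → index 4
j=6: u_6=73/108 ∈ [3/5, 4/5) → index 6
j=7: u_7=85/108 ∈ [3/5, 4/5) → index 6
j=8: u_8=97/108 ∈ [4/5, 43/45) → index 7

1 2 2 3 4 4 6 6 7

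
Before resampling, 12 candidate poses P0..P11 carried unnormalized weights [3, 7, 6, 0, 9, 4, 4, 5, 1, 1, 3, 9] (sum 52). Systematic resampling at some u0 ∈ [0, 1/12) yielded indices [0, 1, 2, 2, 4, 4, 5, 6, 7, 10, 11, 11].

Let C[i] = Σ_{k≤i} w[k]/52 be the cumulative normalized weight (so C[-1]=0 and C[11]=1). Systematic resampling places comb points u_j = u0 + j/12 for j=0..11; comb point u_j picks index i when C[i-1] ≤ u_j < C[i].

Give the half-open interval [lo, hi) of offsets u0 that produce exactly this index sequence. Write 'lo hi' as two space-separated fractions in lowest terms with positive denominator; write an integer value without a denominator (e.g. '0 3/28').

C = [3/52, 5/26, 4/13, 4/13, 25/52, 29/52, 33/52, 19/26, 3/4, 10/13, 43/52, 1]
j=0 picked index 0: u0 ∈ [0, 3/52)
j=1 picked index 1: u0 ∈ [-1/39, 17/156)
j=2 picked index 2: u0 ∈ [1/39, 11/78)
j=3 picked index 2: u0 ∈ [-3/52, 3/52)
j=4 picked index 4: u0 ∈ [-1/39, 23/156)
j=5 picked index 4: u0 ∈ [-17/156, 5/78)
j=6 picked index 5: u0 ∈ [-1/52, 3/52)
j=7 picked index 6: u0 ∈ [-1/39, 2/39)
j=8 picked index 7: u0 ∈ [-5/156, 5/78)
j=9 picked index 10: u0 ∈ [1/52, 1/13)
j=10 picked index 11: u0 ∈ [-1/156, 1/6)
j=11 picked index 11: u0 ∈ [-7/78, 1/12)
intersection: [1/39, 2/39)

1/39 2/39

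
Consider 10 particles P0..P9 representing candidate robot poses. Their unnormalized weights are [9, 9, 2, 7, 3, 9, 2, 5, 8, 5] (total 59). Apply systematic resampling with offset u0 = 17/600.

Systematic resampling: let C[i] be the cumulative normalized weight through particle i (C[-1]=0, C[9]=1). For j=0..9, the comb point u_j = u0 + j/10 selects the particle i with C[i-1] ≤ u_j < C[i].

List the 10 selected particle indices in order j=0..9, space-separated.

0 0 1 2 3 5 5 7 8 9

C = [9/59, 18/59, 20/59, 27/59, 30/59, 39/59, 41/59, 46/59, 54/59, 1]
j=0: u_0=17/600 ∈ [0, 9/59) → index 0
j=1: u_1=77/600 ∈ [0, 9/59) → index 0
j=2: u_2=137/600 ∈ [9/59, 18/59) → index 1
j=3: u_3=197/600 ∈ [18/59, 20/59) → index 2
j=4: u_4=257/600 ∈ [20/59, 27/59) → index 3
j=5: u_5=317/600 ∈ [30/59, 39/59) → index 5
j=6: u_6=377/600 ∈ [30/59, 39/59) → index 5
j=7: u_7=437/600 ∈ [41/59, 46/59) → index 7
j=8: u_8=497/600 ∈ [46/59, 54/59) → index 8
j=9: u_9=557/600 ∈ [54/59, 1) → index 9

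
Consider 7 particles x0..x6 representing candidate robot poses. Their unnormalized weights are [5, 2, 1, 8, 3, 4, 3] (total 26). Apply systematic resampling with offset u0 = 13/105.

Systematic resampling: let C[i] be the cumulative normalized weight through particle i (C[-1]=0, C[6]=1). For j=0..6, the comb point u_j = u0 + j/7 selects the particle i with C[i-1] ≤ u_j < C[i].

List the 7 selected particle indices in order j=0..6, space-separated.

C = [5/26, 7/26, 4/13, 8/13, 19/26, 23/26, 1]
j=0: u_0=13/105 ∈ [0, 5/26) → index 0
j=1: u_1=4/15 ∈ [5/26, 7/26) → index 1
j=2: u_2=43/105 ∈ [4/13, 8/13) → index 3
j=3: u_3=58/105 ∈ [4/13, 8/13) → index 3
j=4: u_4=73/105 ∈ [8/13, 19/26) → index 4
j=5: u_5=88/105 ∈ [19/26, 23/26) → index 5
j=6: u_6=103/105 ∈ [23/26, 1) → index 6

0 1 3 3 4 5 6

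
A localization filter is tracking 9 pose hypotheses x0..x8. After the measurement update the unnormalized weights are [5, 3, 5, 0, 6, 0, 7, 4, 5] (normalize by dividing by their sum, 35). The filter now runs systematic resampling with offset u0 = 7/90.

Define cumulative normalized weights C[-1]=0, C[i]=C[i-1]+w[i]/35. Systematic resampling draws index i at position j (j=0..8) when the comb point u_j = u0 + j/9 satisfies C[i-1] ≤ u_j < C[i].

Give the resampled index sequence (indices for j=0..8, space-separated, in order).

0 1 2 4 4 6 7 7 8

C = [1/7, 8/35, 13/35, 13/35, 19/35, 19/35, 26/35, 6/7, 1]
j=0: u_0=7/90 ∈ [0, 1/7) → index 0
j=1: u_1=17/90 ∈ [1/7, 8/35) → index 1
j=2: u_2=3/10 ∈ [8/35, 13/35) → index 2
j=3: u_3=37/90 ∈ [13/35, 19/35) → index 4
j=4: u_4=47/90 ∈ [13/35, 19/35) → index 4
j=5: u_5=19/30 ∈ [19/35, 26/35) → index 6
j=6: u_6=67/90 ∈ [26/35, 6/7) → index 7
j=7: u_7=77/90 ∈ [26/35, 6/7) → index 7
j=8: u_8=29/30 ∈ [6/7, 1) → index 8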